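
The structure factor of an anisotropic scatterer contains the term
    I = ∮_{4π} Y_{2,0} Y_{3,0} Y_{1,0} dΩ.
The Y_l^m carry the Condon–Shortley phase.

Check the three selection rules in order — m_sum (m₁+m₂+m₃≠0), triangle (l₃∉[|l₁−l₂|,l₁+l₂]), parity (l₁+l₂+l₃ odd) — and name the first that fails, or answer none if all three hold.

azimuthal sum: 0 + 0 + 0 = 0  ✓
1 ≤ 1 ≤ 5 (triangle on l)  ✓
L = 2 + 3 + 1 = 6 (even)  ✓

none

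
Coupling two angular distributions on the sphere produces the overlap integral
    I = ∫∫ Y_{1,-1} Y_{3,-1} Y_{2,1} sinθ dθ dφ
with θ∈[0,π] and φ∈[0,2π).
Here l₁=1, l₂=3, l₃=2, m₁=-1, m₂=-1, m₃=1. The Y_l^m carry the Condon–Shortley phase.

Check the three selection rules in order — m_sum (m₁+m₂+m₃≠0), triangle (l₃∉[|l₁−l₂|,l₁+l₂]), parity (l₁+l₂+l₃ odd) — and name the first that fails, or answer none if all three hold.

m_sum

m₁+m₂+m₃ = -1 − 1 + 1 = -1  ✗
triangle: |1−3|=2 ≤ l₃=2 ≤ 1+3=4
parity: l₁+l₂+l₃ = 6 is even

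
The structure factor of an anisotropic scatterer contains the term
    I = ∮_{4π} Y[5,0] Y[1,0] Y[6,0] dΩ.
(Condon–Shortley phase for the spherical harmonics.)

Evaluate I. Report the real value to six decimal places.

Rules hold: Σm=0, L=12 even, 4≤6≤6.
N = 11·3·13 = 429
Δ = 0!·10!·2!/13! = 1/858
Racah Σ t=0..0: t=0:+1/14400 = 1/14400
⇒ 3j(5 1 6; 0 0 0)² = 6/143, sgn +1
(m-triple is (0,0,0) — same symbol as above.)
4πI² = N·(3j₀)²·(3jₘ)² = 108/143
I = +1·√(0.755245/4π) = 0.24515397

0.245154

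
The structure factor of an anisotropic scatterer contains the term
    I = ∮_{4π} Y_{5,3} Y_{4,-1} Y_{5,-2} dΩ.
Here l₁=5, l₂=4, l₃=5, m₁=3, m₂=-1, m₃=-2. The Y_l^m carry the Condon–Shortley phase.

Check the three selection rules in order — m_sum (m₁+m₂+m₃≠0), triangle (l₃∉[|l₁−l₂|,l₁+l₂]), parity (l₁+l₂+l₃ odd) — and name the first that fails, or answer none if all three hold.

Σmᵢ = 0  ✓
l₃∈[|l₁−l₂|,l₁+l₂]=[1,9], have l₃=5  ✓
Σlᵢ = 14 ⇒ even  ✓

none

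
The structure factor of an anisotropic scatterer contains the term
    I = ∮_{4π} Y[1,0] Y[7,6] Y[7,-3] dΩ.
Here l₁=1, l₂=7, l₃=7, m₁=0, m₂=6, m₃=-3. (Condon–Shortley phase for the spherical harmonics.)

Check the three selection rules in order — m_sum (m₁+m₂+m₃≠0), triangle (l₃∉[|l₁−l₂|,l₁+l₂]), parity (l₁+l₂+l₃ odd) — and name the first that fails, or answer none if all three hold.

Σmᵢ = 3  ✗
l₃∈[|l₁−l₂|,l₁+l₂]=[6,8], have l₃=7
Σlᵢ = 15 ⇒ odd

m_sum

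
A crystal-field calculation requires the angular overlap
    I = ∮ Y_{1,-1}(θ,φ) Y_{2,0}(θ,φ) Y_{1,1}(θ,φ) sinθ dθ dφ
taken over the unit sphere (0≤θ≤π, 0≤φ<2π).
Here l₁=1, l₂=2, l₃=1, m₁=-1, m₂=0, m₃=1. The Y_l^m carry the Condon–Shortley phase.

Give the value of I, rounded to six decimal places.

m-sum 0 ✓  L=4 even ✓  1≤1≤3 ✓
Π(2lᵢ+1) = 3×5×3 = 45
triangle coeff Δ(1,2,1) = 1/30
Σ_t [1,1]: t=1:−1/1 = -1/1
(3j)²=2/15 [(1 2 1; 0 0 0)], sign=+1
Σ_t [2,2]: t=2:+1/4 = 1/4
(3j)²=1/30 [(1 2 1; -1 0 1)], sign=+1
⇒ 4πI² = 1/5
I = (+1)√(1/5/(4π)) = 0.12615663

0.126157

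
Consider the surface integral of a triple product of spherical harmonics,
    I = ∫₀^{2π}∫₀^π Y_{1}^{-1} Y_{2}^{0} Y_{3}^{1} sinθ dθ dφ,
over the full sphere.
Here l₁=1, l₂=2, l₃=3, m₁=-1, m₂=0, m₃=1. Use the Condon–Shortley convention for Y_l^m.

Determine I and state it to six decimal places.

-0.202301

m-sum 0 ✓  L=6 even ✓  1≤3≤3 ✓
Π(2lᵢ+1) = 3×5×7 = 105
triangle coeff Δ(1,2,3) = 1/105
Σ_t [0,0]: t=0:+1/4 = 1/4
(3j)²=3/35 [(1 2 3; 0 0 0)], sign=-1
Σ_t [0,0]: t=0:+1/8 = 1/8
(3j)²=2/35 [(1 2 3; -1 0 1)], sign=+1
⇒ 4πI² = 18/35
I = (-1)√(18/35/(4π)) = -0.20230066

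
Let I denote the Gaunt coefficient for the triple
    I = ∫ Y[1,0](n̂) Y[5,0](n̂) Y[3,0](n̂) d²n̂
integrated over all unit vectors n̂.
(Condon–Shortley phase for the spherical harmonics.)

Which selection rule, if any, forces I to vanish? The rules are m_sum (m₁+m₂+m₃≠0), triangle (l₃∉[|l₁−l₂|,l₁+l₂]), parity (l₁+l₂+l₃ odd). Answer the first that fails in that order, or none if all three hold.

Σmᵢ = 0  ✓
l₃∈[|l₁−l₂|,l₁+l₂]=[4,6], have l₃=3  ✗
Σlᵢ = 9 ⇒ odd

triangle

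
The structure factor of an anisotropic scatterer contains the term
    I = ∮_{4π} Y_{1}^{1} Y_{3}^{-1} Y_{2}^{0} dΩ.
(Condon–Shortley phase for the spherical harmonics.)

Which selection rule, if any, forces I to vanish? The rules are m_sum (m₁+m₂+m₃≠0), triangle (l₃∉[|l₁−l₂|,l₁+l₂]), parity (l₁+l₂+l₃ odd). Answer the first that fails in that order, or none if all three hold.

m₁+m₂+m₃ = 1 − 1 + 0 = 0  ✓
triangle: |1−3|=2 ≤ l₃=2 ≤ 1+3=4  ✓
parity: l₁+l₂+l₃ = 6 is even  ✓

none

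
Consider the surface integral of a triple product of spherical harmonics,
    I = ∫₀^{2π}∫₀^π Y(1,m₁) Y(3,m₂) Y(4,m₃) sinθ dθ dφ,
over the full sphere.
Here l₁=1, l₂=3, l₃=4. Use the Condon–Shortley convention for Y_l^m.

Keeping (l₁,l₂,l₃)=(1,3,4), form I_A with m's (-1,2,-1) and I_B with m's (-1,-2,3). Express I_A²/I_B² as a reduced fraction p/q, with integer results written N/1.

Same 1,3,4: normalisation and zero-m 3j drop out of the ratio.
A: Δ: 0! 2! 6! / 9! → 1/252; sum: t=0:+1/240 = 1/240; 3j²(1 3 4; -1 2 -1) = Δ·Π!·Σ² = 1/84  (sign -1)
B: Δ: 0! 2! 6! / 9! → 1/252; sum: t=0:+1/240 = 1/240; 3j²(1 3 4; -1 -2 3) = Δ·Π!·Σ² = 1/12  (sign -1)
I_A²/I_B² = (1/84)/(1/12) = 1/7

1/7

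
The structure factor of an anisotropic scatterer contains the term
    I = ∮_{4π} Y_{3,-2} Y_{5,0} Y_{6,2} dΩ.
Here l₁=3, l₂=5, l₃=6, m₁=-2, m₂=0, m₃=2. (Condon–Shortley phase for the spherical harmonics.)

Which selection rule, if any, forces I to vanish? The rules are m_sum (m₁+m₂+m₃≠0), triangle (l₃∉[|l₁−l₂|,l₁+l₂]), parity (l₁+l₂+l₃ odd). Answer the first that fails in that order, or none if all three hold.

Σmᵢ = 0  ✓
l₃∈[|l₁−l₂|,l₁+l₂]=[2,8], have l₃=6  ✓
Σlᵢ = 14 ⇒ even  ✓

none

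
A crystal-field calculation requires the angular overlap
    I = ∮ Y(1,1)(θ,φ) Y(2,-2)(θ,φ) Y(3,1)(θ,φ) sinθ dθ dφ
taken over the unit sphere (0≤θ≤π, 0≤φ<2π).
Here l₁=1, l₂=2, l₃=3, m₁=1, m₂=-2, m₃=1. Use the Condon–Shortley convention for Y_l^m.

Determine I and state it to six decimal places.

-0.082589

m-sum 0 ✓  L=6 even ✓  1≤3≤3 ✓
Π(2lᵢ+1) = 3×5×7 = 105
triangle coeff Δ(1,2,3) = 1/105
Σ_t [0,0]: t=0:+1/4 = 1/4
(3j)²=3/35 [(1 2 3; 0 0 0)], sign=-1
Σ_t [0,0]: t=0:+1/48 = 1/48
(3j)²=1/105 [(1 2 3; 1 -2 1)], sign=+1
⇒ 4πI² = 3/35
I = (-1)√(3/35/(4π)) = -0.08258890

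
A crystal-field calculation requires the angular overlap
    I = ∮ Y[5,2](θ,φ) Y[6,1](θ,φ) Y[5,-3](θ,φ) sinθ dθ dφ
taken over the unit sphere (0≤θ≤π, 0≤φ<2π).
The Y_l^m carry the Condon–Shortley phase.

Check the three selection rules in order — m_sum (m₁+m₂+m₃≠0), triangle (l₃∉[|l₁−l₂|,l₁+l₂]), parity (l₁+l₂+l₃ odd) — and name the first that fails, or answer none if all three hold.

m₁+m₂+m₃ = 2 + 1 − 3 = 0  ✓
triangle: |5−6|=1 ≤ l₃=5 ≤ 5+6=11  ✓
parity: l₁+l₂+l₃ = 16 is even  ✓

none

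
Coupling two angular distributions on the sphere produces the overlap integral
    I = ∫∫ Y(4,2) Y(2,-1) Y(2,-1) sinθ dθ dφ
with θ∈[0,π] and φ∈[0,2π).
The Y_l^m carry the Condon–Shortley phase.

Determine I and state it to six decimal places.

Checks pass: Σm=0; 8 even; l₃=2∈[2,6].
(2·4+1)(2·2+1)(2·2+1) = 225
Δ: 4! 4! 0! / 9! → 1/630
sum: t=2:+1/16 = 1/16
3j²(4 2 2; 0 0 0) = Δ·Π!·Σ² = 2/35  (sign +1)
sum: t=1:−1/36 = -1/36
3j²(4 2 2; 2 -1 -1) = Δ·Π!·Σ² = 4/63  (sign +1)
combine: 4πI² = 225·2/35·4/63 = 40/49
take √, sign +1: I = 0.25487487

0.254875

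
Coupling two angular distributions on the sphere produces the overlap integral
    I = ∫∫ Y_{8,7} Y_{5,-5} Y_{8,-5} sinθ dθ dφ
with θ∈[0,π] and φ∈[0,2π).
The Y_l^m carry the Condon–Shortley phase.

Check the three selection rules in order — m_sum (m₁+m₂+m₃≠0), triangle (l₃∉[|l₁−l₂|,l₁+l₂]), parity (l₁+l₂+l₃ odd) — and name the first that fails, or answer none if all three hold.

m_sum

Σmᵢ = -3  ✗
l₃∈[|l₁−l₂|,l₁+l₂]=[3,13], have l₃=8
Σlᵢ = 21 ⇒ odd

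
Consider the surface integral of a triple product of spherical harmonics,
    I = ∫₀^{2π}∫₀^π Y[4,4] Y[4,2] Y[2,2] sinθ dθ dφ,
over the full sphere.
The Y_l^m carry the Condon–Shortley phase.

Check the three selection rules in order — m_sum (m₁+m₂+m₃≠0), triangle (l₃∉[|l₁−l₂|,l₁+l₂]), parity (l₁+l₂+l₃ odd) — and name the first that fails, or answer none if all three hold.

azimuthal sum: 4 + 2 + 2 = 8  ✗
0 ≤ 2 ≤ 8 (triangle on l)
L = 4 + 4 + 2 = 10 (even)

m_sum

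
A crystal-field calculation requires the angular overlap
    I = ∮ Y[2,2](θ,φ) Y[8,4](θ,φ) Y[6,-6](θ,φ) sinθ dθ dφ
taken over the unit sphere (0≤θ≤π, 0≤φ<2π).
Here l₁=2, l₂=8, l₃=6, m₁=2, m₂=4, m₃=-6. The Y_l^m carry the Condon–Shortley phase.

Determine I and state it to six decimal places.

Checks pass: Σm=0; 16 even; l₃=6∈[6,10].
(2·2+1)(2·8+1)(2·6+1) = 1105
Δ: 4! 0! 12! / 17! → 1/30940
sum: t=2:+1/2073600 = 1/2073600
3j²(2 8 6; 0 0 0) = Δ·Π!·Σ² = 28/1105  (sign +1)
sum: t=0:+1/11496038400 = 1/11496038400
3j²(2 8 6; 2 4 -6) = Δ·Π!·Σ² = 1/30940  (sign +1)
combine: 4πI² = 1105·28/1105·1/30940 = 1/1105
take √, sign +1: I = 0.00848621

0.008486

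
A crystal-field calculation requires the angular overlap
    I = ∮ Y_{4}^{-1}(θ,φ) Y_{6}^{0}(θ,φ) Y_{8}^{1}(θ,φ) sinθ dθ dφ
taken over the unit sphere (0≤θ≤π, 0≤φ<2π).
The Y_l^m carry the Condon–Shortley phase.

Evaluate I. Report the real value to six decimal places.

-0.090441

m-sum 0 ✓  L=18 even ✓  2≤8≤10 ✓
Π(2lᵢ+1) = 9×13×17 = 1989
triangle coeff Δ(4,6,8) = 1/23279256
Σ_t [0,2]: t=0:+1/1658880 t=1:−1/518400 t=2:+1/1658880 = -1/1382400
(3j)²=504/46189 [(4 6 8; 0 0 0)], sign=-1
Σ_t [0,2]: t=0:+1/4147200 t=1:−1/691200 t=2:+1/1244160 = -1/2488320
(3j)²=875/184756 [(4 6 8; -1 0 1)], sign=+1
⇒ 4πI² = 992250/9653501
I = (-1)√(992250/9653501/(4π)) = -0.09044055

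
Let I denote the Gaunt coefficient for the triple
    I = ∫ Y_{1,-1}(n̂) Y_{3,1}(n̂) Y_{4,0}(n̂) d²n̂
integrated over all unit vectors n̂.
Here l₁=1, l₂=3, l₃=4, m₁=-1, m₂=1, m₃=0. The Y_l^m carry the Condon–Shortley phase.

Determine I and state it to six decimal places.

m-sum 0 ✓  L=8 even ✓  2≤4≤4 ✓
Π(2lᵢ+1) = 3×7×9 = 189
triangle coeff Δ(1,3,4) = 1/252
Σ_t [0,0]: t=0:+1/36 = 1/36
(3j)²=4/63 [(1 3 4; 0 0 0)], sign=+1
Σ_t [0,0]: t=0:+1/96 = 1/96
(3j)²=1/42 [(1 3 4; -1 1 0)], sign=+1
⇒ 4πI² = 2/7
I = (+1)√(2/7/(4π)) = 0.15078601

0.150786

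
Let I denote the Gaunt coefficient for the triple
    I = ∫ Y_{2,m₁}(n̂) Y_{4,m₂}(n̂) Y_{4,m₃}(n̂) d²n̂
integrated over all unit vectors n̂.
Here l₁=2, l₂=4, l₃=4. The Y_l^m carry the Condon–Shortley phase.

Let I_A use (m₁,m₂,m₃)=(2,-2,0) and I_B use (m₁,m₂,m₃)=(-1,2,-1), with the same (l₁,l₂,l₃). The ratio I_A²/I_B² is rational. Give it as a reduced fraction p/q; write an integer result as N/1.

20/9

l's match ⇒ only the (l;m) 3-j factors differ between A and B.
A: triangle coeff Δ(2,4,4) = 1/13860; Σ_t [0,0]: t=0:+1/192 = 1/192; (3j)²=3/77 [(2 4 4; 2 -2 0)], sign=+1
B: triangle coeff Δ(2,4,4) = 1/13860; Σ_t [1,2]: t=1:−1/240 t=2:+1/96 = 1/160; (3j)²=27/1540 [(2 4 4; -1 2 -1)], sign=-1
I_A²/I_B² = (3/77)/(27/1540) = 20/9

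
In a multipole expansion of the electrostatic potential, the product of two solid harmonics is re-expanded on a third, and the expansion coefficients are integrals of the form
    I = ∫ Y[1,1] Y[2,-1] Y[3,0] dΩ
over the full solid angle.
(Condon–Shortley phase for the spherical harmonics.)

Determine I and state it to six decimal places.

0.143048

m-sum 0 ✓  L=6 even ✓  1≤3≤3 ✓
Π(2lᵢ+1) = 3×5×7 = 105
triangle coeff Δ(1,2,3) = 1/105
Σ_t [0,0]: t=0:+1/4 = 1/4
(3j)²=3/35 [(1 2 3; 0 0 0)], sign=-1
Σ_t [0,0]: t=0:+1/12 = 1/12
(3j)²=1/35 [(1 2 3; 1 -1 0)], sign=-1
⇒ 4πI² = 9/35
I = (+1)√(9/35/(4π)) = 0.14304817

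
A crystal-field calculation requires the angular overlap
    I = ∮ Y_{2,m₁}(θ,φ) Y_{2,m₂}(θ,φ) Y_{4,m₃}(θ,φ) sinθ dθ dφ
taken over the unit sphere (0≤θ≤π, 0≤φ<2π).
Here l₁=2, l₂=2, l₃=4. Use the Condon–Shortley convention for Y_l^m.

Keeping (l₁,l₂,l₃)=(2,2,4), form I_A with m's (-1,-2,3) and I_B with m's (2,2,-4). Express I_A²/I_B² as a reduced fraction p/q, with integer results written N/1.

1/2

l's match ⇒ only the (l;m) 3-j factors differ between A and B.
A: triangle coeff Δ(2,2,4) = 1/630; Σ_t [0,0]: t=0:+1/144 = 1/144; (3j)²=1/18 [(2 2 4; -1 -2 3)], sign=-1
B: triangle coeff Δ(2,2,4) = 1/630; Σ_t [0,0]: t=0:+1/576 = 1/576; (3j)²=1/9 [(2 2 4; 2 2 -4)], sign=+1
I_A²/I_B² = (1/18)/(1/9) = 1/2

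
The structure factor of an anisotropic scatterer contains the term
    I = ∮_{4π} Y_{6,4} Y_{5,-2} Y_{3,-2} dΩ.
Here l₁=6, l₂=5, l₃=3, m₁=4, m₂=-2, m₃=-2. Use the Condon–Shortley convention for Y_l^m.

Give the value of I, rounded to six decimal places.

m-sum 0 ✓  L=14 even ✓  1≤3≤11 ✓
Π(2lᵢ+1) = 13×11×7 = 1001
triangle coeff Δ(6,5,3) = 1/675675
Σ_t [3,5]: t=3:−1/8640 t=4:+1/2304 t=5:−1/8640 = 7/34560
(3j)²=7/429 [(6 5 3; 0 0 0)], sign=-1
Σ_t [1,2]: t=1:−1/60480 t=2:+1/34560 = 1/80640
(3j)²=6/1001 [(6 5 3; 4 -2 -2)], sign=-1
⇒ 4πI² = 14/143
I = (+1)√(14/143/(4π)) = 0.08826552

0.088266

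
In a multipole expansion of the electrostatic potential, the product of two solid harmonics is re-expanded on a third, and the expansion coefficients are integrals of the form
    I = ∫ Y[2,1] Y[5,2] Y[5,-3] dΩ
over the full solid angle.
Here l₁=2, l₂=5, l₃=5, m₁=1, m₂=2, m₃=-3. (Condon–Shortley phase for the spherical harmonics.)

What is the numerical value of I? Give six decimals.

-0.161739

Checks pass: Σm=0; 12 even; l₃=5∈[3,7].
(2·2+1)(2·5+1)(2·5+1) = 605
Δ: 2! 2! 8! / 13! → 1/38610
sum: t=0:+1/2880 t=1:−1/576 t=2:+1/2880 = -1/960
3j²(2 5 5; 0 0 0) = Δ·Π!·Σ² = 10/429  (sign +1)
sum: t=0:+1/10080 t=1:−1/2880 = -1/4032
3j²(2 5 5; 1 2 -3) = Δ·Π!·Σ² = 10/429  (sign -1)
combine: 4πI² = 605·10/429·10/429 = 500/1521
take √, sign -1: I = -0.16173926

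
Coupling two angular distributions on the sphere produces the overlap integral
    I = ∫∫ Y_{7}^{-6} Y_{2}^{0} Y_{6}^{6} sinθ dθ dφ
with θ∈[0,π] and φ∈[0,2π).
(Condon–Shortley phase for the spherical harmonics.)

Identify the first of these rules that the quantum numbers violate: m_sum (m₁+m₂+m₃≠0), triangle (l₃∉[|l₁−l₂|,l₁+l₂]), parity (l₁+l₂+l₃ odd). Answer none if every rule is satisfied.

Σmᵢ = 0  ✓
l₃∈[|l₁−l₂|,l₁+l₂]=[5,9], have l₃=6  ✓
Σlᵢ = 15 ⇒ odd  ✗

parity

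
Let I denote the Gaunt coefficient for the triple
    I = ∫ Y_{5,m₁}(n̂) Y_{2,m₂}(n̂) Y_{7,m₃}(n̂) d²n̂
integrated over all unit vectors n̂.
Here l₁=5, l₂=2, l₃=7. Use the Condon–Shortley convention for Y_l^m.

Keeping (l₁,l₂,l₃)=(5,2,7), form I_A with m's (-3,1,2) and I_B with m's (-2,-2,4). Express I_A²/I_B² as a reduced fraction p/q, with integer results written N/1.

Shared (l₁,l₂,l₃)=(5,2,7): N and (l;000)² cancel in I_A²/I_B².
A: Δ = 0!·10!·4!/15! = 1/15015; Racah Σ t=0..0: t=0:+1/483840 = 1/483840; ⇒ 3j(5 2 7; -3 1 2)² = 6/1001, sgn -1
B: Δ = 0!·10!·4!/15! = 1/15015; Racah Σ t=0..0: t=0:+1/725760 = 1/725760; ⇒ 3j(5 2 7; -2 -2 4)² = 2/91, sgn -1
I_A²/I_B² = (6/1001)/(2/91) = 3/11

3/11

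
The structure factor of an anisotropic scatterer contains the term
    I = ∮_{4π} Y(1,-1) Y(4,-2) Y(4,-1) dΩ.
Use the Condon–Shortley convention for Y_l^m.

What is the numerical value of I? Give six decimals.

m-sum = -1 − 2 − 1 = -4 ≠ 0 ⇒ I = 0

0.000000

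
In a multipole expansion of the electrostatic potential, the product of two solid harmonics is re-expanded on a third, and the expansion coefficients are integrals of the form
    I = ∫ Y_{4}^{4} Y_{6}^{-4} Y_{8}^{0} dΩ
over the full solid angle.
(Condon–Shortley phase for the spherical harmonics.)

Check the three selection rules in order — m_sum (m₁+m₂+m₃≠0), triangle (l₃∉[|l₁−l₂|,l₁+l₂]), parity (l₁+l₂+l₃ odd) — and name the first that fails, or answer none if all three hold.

m₁+m₂+m₃ = 4 − 4 + 0 = 0  ✓
triangle: |4−6|=2 ≤ l₃=8 ≤ 4+6=10  ✓
parity: l₁+l₂+l₃ = 18 is even  ✓

none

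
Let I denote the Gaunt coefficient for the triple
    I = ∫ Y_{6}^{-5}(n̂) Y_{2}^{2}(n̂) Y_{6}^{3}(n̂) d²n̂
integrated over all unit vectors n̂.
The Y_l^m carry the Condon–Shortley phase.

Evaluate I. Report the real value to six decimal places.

m-sum 0 ✓  L=14 even ✓  4≤6≤8 ✓
Π(2lᵢ+1) = 13×5×13 = 845
triangle coeff Δ(6,2,6) = 1/90090
Σ_t [0,2]: t=0:+1/69120 t=1:−1/14400 t=2:+1/69120 = -7/172800
(3j)²=14/715 [(6 2 6; 0 0 0)], sign=-1
Σ_t [2,2]: t=2:+1/1451520 = 1/1451520
(3j)²=1/91 [(6 2 6; -5 2 3)], sign=-1
⇒ 4πI² = 2/11
I = (+1)√(2/11/(4π)) = 0.12028562

0.120286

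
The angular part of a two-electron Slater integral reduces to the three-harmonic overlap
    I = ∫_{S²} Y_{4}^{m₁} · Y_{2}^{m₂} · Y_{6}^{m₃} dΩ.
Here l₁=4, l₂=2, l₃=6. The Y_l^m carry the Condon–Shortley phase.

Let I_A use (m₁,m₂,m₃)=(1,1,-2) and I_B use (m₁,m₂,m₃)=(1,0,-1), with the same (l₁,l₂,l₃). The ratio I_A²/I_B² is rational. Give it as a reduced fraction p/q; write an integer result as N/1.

16/15

l's match ⇒ only the (l;m) 3-j factors differ between A and B.
A: triangle coeff Δ(4,2,6) = 1/6435; Σ_t [0,0]: t=0:+1/4320 = 1/4320; (3j)²=224/6435 [(4 2 6; 1 1 -2)], sign=+1
B: triangle coeff Δ(4,2,6) = 1/6435; Σ_t [0,0]: t=0:+1/2880 = 1/2880; (3j)²=14/429 [(4 2 6; 1 0 -1)], sign=-1
I_A²/I_B² = (224/6435)/(14/429) = 16/15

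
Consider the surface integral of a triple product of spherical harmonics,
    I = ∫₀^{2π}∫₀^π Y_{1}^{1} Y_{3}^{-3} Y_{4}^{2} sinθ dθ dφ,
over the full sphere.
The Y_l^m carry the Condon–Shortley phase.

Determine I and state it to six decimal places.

0.061558

m-sum 0 ✓  L=8 even ✓  2≤4≤4 ✓
Π(2lᵢ+1) = 3×7×9 = 189
triangle coeff Δ(1,3,4) = 1/252
Σ_t [0,0]: t=0:+1/36 = 1/36
(3j)²=4/63 [(1 3 4; 0 0 0)], sign=+1
Σ_t [0,0]: t=0:+1/1440 = 1/1440
(3j)²=1/252 [(1 3 4; 1 -3 2)], sign=+1
⇒ 4πI² = 1/21
I = (+1)√(1/21/(4π)) = 0.06155813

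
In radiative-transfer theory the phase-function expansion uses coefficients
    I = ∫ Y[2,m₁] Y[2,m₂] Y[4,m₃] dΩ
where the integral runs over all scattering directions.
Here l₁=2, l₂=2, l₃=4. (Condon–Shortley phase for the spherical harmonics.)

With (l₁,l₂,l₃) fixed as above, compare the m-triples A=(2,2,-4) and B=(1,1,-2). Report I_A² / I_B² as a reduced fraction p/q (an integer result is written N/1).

Shared (l₁,l₂,l₃)=(2,2,4): N and (l;000)² cancel in I_A²/I_B².
A: Δ = 0!·4!·4!/9! = 1/630; Racah Σ t=0..0: t=0:+1/576 = 1/576; ⇒ 3j(2 2 4; 2 2 -4)² = 1/9, sgn +1
B: Δ = 0!·4!·4!/9! = 1/630; Racah Σ t=0..0: t=0:+1/36 = 1/36; ⇒ 3j(2 2 4; 1 1 -2)² = 4/63, sgn +1
I_A²/I_B² = (1/9)/(4/63) = 7/4

7/4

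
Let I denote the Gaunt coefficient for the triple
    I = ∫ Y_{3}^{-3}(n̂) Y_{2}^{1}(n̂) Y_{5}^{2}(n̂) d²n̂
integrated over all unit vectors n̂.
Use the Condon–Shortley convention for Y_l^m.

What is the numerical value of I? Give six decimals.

Checks pass: Σm=0; 10 even; l₃=5∈[1,5].
(2·3+1)(2·2+1)(2·5+1) = 385
Δ: 0! 6! 4! / 11! → 1/2310
sum: t=0:+1/144 = 1/144
3j²(3 2 5; 0 0 0) = Δ·Π!·Σ² = 10/231  (sign -1)
sum: t=0:+1/4320 = 1/4320
3j²(3 2 5; -3 1 2) = Δ·Π!·Σ² = 1/330  (sign -1)
combine: 4πI² = 385·10/231·1/330 = 5/99
take √, sign +1: I = 0.06339609

0.063396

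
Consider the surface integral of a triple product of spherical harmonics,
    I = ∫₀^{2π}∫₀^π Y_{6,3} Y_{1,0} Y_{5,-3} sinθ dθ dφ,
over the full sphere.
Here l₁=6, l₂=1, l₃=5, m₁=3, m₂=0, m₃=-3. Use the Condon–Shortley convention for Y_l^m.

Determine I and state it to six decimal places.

Checks pass: Σm=0; 12 even; l₃=5∈[5,7].
(2·6+1)(2·1+1)(2·5+1) = 429
Δ: 2! 10! 0! / 13! → 1/858
sum: t=1:−1/14400 = -1/14400
3j²(6 1 5; 0 0 0) = Δ·Π!·Σ² = 6/143  (sign +1)
sum: t=1:−1/80640 = -1/80640
3j²(6 1 5; 3 0 -3) = Δ·Π!·Σ² = 9/286  (sign -1)
combine: 4πI² = 429·6/143·9/286 = 81/143
take √, sign -1: I = -0.21230956

-0.212310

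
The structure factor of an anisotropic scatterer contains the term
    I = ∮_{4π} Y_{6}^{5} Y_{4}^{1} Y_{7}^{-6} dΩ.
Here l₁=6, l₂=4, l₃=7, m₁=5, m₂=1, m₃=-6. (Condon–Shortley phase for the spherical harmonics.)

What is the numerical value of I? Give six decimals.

0.000000

l₁+l₂+l₃=17 is odd: 3j(l;000)=0 ⇒ I=0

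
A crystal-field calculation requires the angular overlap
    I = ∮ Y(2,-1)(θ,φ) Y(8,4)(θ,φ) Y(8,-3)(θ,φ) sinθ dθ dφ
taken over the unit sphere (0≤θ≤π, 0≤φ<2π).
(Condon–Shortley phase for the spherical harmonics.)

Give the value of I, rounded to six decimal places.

Rules hold: Σm=0, L=18 even, 6≤8≤10.
N = 5·17·17 = 1445
Δ = 2!·2!·14!/19! = 1/348840
Racah Σ t=0..2: t=0:+1/116121600 t=1:−1/25401600 t=2:+1/116121600 = -1/45158400
⇒ 3j(2 8 8; 0 0 0)² = 24/1615, sgn -1
Racah Σ t=1..2: t=1:−1/479001600 t=2:+1/174182400 = 1/273715200
⇒ 3j(2 8 8; -1 4 -3)² = 49/3876, sgn -1
4πI² = N·(3j₀)²·(3jₘ)² = 98/361
I = +1·√(0.271468/4π) = 0.14697873

0.146979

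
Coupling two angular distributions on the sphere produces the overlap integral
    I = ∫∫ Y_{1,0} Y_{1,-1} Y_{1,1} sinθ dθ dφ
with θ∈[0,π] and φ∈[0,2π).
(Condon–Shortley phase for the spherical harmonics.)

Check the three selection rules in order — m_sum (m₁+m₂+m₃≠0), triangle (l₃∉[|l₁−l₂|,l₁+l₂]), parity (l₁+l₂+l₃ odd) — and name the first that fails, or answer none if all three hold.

parity

m₁+m₂+m₃ = 0 − 1 + 1 = 0  ✓
triangle: |1−1|=0 ≤ l₃=1 ≤ 1+1=2  ✓
parity: l₁+l₂+l₃ = 3 is odd  ✗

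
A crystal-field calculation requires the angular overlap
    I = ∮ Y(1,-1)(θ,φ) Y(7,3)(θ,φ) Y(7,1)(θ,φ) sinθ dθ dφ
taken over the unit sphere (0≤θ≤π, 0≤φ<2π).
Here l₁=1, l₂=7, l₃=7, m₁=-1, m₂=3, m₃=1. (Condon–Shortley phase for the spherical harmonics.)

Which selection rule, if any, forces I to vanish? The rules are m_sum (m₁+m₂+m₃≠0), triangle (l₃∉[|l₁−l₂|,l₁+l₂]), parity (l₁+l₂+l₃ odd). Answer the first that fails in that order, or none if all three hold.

Σmᵢ = 3  ✗
l₃∈[|l₁−l₂|,l₁+l₂]=[6,8], have l₃=7
Σlᵢ = 15 ⇒ odd

m_sum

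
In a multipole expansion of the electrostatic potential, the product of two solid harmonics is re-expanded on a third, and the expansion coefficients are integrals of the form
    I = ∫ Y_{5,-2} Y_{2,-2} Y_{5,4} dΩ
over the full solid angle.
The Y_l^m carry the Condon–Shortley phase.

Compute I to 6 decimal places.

-0.137240

Rules hold: Σm=0, L=12 even, 3≤5≤7.
N = 11·5·11 = 605
Δ = 2!·8!·2!/13! = 1/38610
Racah Σ t=0..2: t=0:+1/2880 t=1:−1/576 t=2:+1/2880 = -1/960
⇒ 3j(5 2 5; 0 0 0)² = 10/429, sgn +1
Racah Σ t=0..0: t=0:+1/20160 = 1/20160
⇒ 3j(5 2 5; -2 -2 4)² = 12/715, sgn -1
4πI² = N·(3j₀)²·(3jₘ)² = 40/169
I = -1·√(0.236686/4π) = -0.13724032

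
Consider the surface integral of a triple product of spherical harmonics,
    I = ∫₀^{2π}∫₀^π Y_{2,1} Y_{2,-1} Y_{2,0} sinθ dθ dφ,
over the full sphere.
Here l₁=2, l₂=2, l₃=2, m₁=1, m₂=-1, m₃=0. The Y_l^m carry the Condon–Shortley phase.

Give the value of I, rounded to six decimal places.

Rules hold: Σm=0, L=6 even, 0≤2≤4.
N = 5·5·5 = 125
Δ = 2!·2!·2!/7! = 1/630
Racah Σ t=0..2: t=0:+1/8 t=1:−1/1 t=2:+1/8 = -3/4
⇒ 3j(2 2 2; 0 0 0)² = 2/35, sgn -1
Racah Σ t=0..1: t=0:+1/2 t=1:−1/4 = 1/4
⇒ 3j(2 2 2; 1 -1 0)² = 1/70, sgn +1
4πI² = N·(3j₀)²·(3jₘ)² = 5/49
I = -1·√(0.102041/4π) = -0.09011188

-0.090112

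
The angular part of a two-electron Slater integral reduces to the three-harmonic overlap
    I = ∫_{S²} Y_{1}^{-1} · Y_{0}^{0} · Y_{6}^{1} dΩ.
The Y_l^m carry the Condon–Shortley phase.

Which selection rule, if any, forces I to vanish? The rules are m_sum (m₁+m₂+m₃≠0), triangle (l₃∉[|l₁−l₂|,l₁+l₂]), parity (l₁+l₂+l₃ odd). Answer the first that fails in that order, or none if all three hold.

triangle

Σmᵢ = 0  ✓
l₃∈[|l₁−l₂|,l₁+l₂]=[1,1], have l₃=6  ✗
Σlᵢ = 7 ⇒ odd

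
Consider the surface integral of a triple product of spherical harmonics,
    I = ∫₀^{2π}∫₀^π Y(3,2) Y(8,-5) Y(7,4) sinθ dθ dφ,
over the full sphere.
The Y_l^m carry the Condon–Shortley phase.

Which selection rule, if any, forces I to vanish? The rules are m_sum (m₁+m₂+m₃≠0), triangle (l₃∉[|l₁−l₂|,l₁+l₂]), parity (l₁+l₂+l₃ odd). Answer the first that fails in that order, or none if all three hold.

m_sum

m₁+m₂+m₃ = 2 − 5 + 4 = 1  ✗
triangle: |3−8|=5 ≤ l₃=7 ≤ 3+8=11
parity: l₁+l₂+l₃ = 18 is even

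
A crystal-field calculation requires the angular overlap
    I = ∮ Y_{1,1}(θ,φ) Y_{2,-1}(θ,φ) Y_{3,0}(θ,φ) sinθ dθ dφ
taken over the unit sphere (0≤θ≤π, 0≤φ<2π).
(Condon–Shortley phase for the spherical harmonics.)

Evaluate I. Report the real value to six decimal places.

m-sum 0 ✓  L=6 even ✓  1≤3≤3 ✓
Π(2lᵢ+1) = 3×5×7 = 105
triangle coeff Δ(1,2,3) = 1/105
Σ_t [0,0]: t=0:+1/4 = 1/4
(3j)²=3/35 [(1 2 3; 0 0 0)], sign=-1
Σ_t [0,0]: t=0:+1/12 = 1/12
(3j)²=1/35 [(1 2 3; 1 -1 0)], sign=-1
⇒ 4πI² = 9/35
I = (+1)√(9/35/(4π)) = 0.14304817

0.143048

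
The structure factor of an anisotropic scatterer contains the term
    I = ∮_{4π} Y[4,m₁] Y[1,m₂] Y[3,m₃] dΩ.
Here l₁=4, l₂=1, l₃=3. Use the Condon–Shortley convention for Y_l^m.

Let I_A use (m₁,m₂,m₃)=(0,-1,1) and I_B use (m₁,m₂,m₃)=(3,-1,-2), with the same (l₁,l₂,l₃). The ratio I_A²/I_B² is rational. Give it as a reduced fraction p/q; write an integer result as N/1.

2/7

Shared (l₁,l₂,l₃)=(4,1,3): N and (l;000)² cancel in I_A²/I_B².
A: Δ = 2!·6!·0!/9! = 1/252; Racah Σ t=0..0: t=0:+1/96 = 1/96; ⇒ 3j(4 1 3; 0 -1 1)² = 1/42, sgn +1
B: Δ = 2!·6!·0!/9! = 1/252; Racah Σ t=0..0: t=0:+1/240 = 1/240; ⇒ 3j(4 1 3; 3 -1 -2)² = 1/12, sgn -1
I_A²/I_B² = (1/42)/(1/12) = 2/7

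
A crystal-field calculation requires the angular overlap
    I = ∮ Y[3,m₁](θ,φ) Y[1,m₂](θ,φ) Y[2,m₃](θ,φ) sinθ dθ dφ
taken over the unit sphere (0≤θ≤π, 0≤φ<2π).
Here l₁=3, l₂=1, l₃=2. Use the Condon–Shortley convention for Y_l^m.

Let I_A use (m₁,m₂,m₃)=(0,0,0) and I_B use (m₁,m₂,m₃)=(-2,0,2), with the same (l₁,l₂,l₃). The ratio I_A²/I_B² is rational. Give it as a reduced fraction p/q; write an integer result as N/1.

9/5

l's match ⇒ only the (l;m) 3-j factors differ between A and B.
A: triangle coeff Δ(3,1,2) = 1/105; Σ_t [1,1]: t=1:−1/4 = -1/4; (3j)²=3/35 [(3 1 2; 0 0 0)], sign=-1
B: triangle coeff Δ(3,1,2) = 1/105; Σ_t [1,1]: t=1:−1/24 = -1/24; (3j)²=1/21 [(3 1 2; -2 0 2)], sign=-1
I_A²/I_B² = (3/35)/(1/21) = 9/5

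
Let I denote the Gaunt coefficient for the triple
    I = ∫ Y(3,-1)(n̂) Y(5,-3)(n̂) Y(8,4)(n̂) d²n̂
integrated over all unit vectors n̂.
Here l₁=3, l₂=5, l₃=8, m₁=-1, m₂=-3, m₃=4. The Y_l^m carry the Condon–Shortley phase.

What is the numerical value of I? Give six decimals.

0.228801

m-sum 0 ✓  L=16 even ✓  2≤8≤8 ✓
Π(2lᵢ+1) = 7×11×17 = 1309
triangle coeff Δ(3,5,8) = 1/136136
Σ_t [0,0]: t=0:+1/518400 = 1/518400
(3j)²=56/2431 [(3 5 8; 0 0 0)], sign=+1
Σ_t [0,0]: t=0:+1/3870720 = 1/3870720
(3j)²=135/6188 [(3 5 8; -1 -3 4)], sign=+1
⇒ 4πI² = 1890/2873
I = (+1)√(1890/2873/(4π)) = 0.22880113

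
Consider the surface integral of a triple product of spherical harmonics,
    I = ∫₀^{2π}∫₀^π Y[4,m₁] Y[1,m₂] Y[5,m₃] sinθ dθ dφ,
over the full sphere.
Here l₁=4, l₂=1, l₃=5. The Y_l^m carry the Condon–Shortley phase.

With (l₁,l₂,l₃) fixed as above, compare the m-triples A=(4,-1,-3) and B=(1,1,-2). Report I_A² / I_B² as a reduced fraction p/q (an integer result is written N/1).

1/21

l's match ⇒ only the (l;m) 3-j factors differ between A and B.
A: triangle coeff Δ(4,1,5) = 1/495; Σ_t [0,0]: t=0:+1/80640 = 1/80640; (3j)²=1/495 [(4 1 5; 4 -1 -3)], sign=+1
B: triangle coeff Δ(4,1,5) = 1/495; Σ_t [0,0]: t=0:+1/1440 = 1/1440; (3j)²=7/165 [(4 1 5; 1 1 -2)], sign=-1
I_A²/I_B² = (1/495)/(7/165) = 1/21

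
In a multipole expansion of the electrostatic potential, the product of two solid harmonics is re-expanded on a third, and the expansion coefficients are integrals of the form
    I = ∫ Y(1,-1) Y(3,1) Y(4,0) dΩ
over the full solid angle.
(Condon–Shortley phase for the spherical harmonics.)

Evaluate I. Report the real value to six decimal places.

0.150786

Checks pass: Σm=0; 8 even; l₃=4∈[2,4].
(2·1+1)(2·3+1)(2·4+1) = 189
Δ: 0! 2! 6! / 9! → 1/252
sum: t=0:+1/36 = 1/36
3j²(1 3 4; 0 0 0) = Δ·Π!·Σ² = 4/63  (sign +1)
sum: t=0:+1/96 = 1/96
3j²(1 3 4; -1 1 0) = Δ·Π!·Σ² = 1/42  (sign +1)
combine: 4πI² = 189·4/63·1/42 = 2/7
take √, sign +1: I = 0.15078601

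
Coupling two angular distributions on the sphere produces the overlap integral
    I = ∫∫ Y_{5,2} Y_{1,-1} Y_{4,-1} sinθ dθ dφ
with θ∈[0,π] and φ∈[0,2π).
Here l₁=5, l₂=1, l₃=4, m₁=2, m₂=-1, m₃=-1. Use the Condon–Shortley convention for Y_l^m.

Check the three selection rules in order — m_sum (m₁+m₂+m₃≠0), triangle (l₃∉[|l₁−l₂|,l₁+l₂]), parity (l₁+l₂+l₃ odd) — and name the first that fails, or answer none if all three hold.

none

m₁+m₂+m₃ = 2 − 1 − 1 = 0  ✓
triangle: |5−1|=4 ≤ l₃=4 ≤ 5+1=6  ✓
parity: l₁+l₂+l₃ = 10 is even  ✓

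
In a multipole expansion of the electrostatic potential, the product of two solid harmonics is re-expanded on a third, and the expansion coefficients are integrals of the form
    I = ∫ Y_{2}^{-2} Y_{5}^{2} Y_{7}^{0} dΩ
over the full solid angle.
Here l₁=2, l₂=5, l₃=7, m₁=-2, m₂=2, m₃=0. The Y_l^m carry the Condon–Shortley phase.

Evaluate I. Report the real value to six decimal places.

m-sum 0 ✓  L=14 even ✓  3≤7≤7 ✓
Π(2lᵢ+1) = 5×11×15 = 825
triangle coeff Δ(2,5,7) = 1/15015
Σ_t [0,0]: t=0:+1/57600 = 1/57600
(3j)²=21/715 [(2 5 7; 0 0 0)], sign=-1
Σ_t [0,0]: t=0:+1/725760 = 1/725760
(3j)²=1/429 [(2 5 7; -2 2 0)], sign=-1
⇒ 4πI² = 105/1859
I = (+1)√(105/1859/(4π)) = 0.06704247

0.067042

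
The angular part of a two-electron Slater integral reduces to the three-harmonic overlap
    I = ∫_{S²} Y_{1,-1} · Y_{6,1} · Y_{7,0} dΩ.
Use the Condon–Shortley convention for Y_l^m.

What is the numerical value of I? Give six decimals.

m-sum 0 ✓  L=14 even ✓  5≤7≤7 ✓
Π(2lᵢ+1) = 3×13×15 = 585
triangle coeff Δ(1,6,7) = 1/1365
Σ_t [0,0]: t=0:+1/518400 = 1/518400
(3j)²=7/195 [(1 6 7; 0 0 0)], sign=-1
Σ_t [0,0]: t=0:+1/1209600 = 1/1209600
(3j)²=1/65 [(1 6 7; -1 1 0)], sign=-1
⇒ 4πI² = 21/65
I = (+1)√(21/65/(4π)) = 0.16034227

0.160342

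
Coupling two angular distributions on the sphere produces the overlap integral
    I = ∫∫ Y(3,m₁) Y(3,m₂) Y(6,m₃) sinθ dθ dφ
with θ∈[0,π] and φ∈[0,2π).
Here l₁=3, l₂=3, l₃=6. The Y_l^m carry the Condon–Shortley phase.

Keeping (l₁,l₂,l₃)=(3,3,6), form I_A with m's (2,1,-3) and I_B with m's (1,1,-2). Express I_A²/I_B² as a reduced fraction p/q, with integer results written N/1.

9/10

Shared (l₁,l₂,l₃)=(3,3,6): N and (l;000)² cancel in I_A²/I_B².
A: Δ = 0!·6!·6!/13! = 1/12012; Racah Σ t=0..0: t=0:+1/5760 = 1/5760; ⇒ 3j(3 3 6; 2 1 -3)² = 9/286, sgn -1
B: Δ = 0!·6!·6!/13! = 1/12012; Racah Σ t=0..0: t=0:+1/2304 = 1/2304; ⇒ 3j(3 3 6; 1 1 -2)² = 5/143, sgn +1
I_A²/I_B² = (9/286)/(5/143) = 9/10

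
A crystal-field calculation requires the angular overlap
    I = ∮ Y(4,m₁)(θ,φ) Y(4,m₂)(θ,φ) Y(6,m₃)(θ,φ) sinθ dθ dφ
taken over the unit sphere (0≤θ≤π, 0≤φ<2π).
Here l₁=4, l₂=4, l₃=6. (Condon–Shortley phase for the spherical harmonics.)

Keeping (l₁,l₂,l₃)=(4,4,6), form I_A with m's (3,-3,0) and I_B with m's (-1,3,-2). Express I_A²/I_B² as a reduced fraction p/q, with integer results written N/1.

l's match ⇒ only the (l;m) 3-j factors differ between A and B.
A: triangle coeff Δ(4,4,6) = 1/1261260; Σ_t [0,1]: t=0:+1/28800 t=1:−1/518400 = 17/518400; (3j)²=289/25740 [(4 4 6; 3 -3 0)], sign=+1
B: triangle coeff Δ(4,4,6) = 1/1261260; Σ_t [1,2]: t=1:−1/34560 t=2:+1/8640 = 1/11520; (3j)²=3/143 [(4 4 6; -1 3 -2)], sign=+1
I_A²/I_B² = (289/25740)/(3/143) = 289/540

289/540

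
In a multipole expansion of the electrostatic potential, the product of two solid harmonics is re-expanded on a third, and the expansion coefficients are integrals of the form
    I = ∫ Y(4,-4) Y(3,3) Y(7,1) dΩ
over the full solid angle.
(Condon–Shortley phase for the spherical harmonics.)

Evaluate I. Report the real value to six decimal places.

-0.006738

m-sum 0 ✓  L=14 even ✓  1≤7≤7 ✓
Π(2lᵢ+1) = 9×7×15 = 945
triangle coeff Δ(4,3,7) = 1/45045
Σ_t [0,0]: t=0:+1/20736 = 1/20736
(3j)²=35/1287 [(4 3 7; 0 0 0)], sign=-1
Σ_t [0,0]: t=0:+1/29030400 = 1/29030400
(3j)²=1/45045 [(4 3 7; -4 3 1)], sign=+1
⇒ 4πI² = 35/61347
I = (-1)√(35/61347/(4π)) = -0.00673802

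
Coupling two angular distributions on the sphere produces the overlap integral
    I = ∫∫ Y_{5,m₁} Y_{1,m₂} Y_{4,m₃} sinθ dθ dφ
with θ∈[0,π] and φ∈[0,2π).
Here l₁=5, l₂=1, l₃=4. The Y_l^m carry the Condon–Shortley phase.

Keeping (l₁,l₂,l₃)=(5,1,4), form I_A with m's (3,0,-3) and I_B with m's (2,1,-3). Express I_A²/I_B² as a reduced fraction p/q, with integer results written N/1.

l's match ⇒ only the (l;m) 3-j factors differ between A and B.
A: triangle coeff Δ(5,1,4) = 1/495; Σ_t [1,1]: t=1:−1/5040 = -1/5040; (3j)²=16/495 [(5 1 4; 3 0 -3)], sign=+1
B: triangle coeff Δ(5,1,4) = 1/495; Σ_t [2,2]: t=2:+1/10080 = 1/10080; (3j)²=1/165 [(5 1 4; 2 1 -3)], sign=-1
I_A²/I_B² = (16/495)/(1/165) = 16/3

16/3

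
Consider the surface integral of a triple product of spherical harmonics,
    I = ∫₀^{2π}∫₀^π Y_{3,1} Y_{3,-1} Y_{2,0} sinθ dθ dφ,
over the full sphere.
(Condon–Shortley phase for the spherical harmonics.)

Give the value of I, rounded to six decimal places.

m-sum 0 ✓  L=8 even ✓  0≤2≤6 ✓
Π(2lᵢ+1) = 7×7×5 = 245
triangle coeff Δ(3,3,2) = 1/3780
Σ_t [1,3]: t=1:−1/24 t=2:+1/4 t=3:−1/24 = 1/6
(3j)²=4/105 [(3 3 2; 0 0 0)], sign=+1
Σ_t [0,2]: t=0:+1/96 t=1:−1/6 t=2:+1/16 = -3/32
(3j)²=3/140 [(3 3 2; 1 -1 0)], sign=-1
⇒ 4πI² = 1/5
I = (-1)√(1/5/(4π)) = -0.12615663

-0.126157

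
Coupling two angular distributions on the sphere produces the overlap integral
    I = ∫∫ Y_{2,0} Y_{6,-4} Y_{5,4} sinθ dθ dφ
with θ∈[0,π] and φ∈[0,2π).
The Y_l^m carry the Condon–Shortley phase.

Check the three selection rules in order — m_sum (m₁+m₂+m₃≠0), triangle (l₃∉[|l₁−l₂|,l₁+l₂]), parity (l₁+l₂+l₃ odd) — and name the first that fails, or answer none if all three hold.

Σmᵢ = 0  ✓
l₃∈[|l₁−l₂|,l₁+l₂]=[4,8], have l₃=5  ✓
Σlᵢ = 13 ⇒ odd  ✗

parity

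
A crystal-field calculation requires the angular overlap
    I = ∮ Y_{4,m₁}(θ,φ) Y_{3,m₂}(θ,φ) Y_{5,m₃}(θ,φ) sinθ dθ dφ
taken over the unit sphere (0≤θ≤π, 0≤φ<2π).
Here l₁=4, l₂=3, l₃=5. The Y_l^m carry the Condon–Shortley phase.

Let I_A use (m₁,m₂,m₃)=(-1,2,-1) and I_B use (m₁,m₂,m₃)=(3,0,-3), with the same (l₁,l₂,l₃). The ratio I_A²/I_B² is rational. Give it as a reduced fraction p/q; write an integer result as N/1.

3125/1764

Shared (l₁,l₂,l₃)=(4,3,5): N and (l;000)² cancel in I_A²/I_B².
A: Δ = 2!·6!·4!/13! = 1/180180; Racah Σ t=1..2: t=1:−1/1152 t=2:+1/432 = 5/3456; ⇒ 3j(4 3 5; -1 2 -1)² = 625/36036, sgn +1
B: Δ = 2!·6!·4!/13! = 1/180180; Racah Σ t=0..1: t=0:+1/1440 t=1:−1/2880 = 1/2880; ⇒ 3j(4 3 5; 3 0 -3)² = 7/715, sgn +1
I_A²/I_B² = (625/36036)/(7/715) = 3125/1764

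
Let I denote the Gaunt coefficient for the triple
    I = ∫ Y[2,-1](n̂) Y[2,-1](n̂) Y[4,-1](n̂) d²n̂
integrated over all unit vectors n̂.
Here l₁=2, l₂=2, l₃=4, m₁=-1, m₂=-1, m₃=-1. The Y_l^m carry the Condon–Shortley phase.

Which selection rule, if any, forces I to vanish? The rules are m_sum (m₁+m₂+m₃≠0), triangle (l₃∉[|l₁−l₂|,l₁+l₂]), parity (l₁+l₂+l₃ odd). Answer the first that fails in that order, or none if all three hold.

m_sum

Σmᵢ = -3  ✗
l₃∈[|l₁−l₂|,l₁+l₂]=[0,4], have l₃=4
Σlᵢ = 8 ⇒ even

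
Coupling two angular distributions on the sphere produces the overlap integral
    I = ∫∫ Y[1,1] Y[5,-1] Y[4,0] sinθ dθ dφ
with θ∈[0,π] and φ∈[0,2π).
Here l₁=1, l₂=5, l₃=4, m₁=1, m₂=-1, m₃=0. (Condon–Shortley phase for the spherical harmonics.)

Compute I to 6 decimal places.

-0.190188

Rules hold: Σm=0, L=10 even, 4≤4≤6.
N = 3·11·9 = 297
Δ = 2!·0!·8!/11! = 1/495
Racah Σ t=1..1: t=1:−1/576 = -1/576
⇒ 3j(1 5 4; 0 0 0)² = 5/99, sgn -1
Racah Σ t=0..0: t=0:+1/1152 = 1/1152
⇒ 3j(1 5 4; 1 -1 0)² = 1/33, sgn +1
4πI² = N·(3j₀)²·(3jₘ)² = 5/11
I = -1·√(0.454545/4π) = -0.19018827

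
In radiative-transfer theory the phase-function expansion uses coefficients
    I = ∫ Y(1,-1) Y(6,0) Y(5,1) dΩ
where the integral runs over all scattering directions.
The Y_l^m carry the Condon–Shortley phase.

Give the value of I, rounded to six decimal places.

Checks pass: Σm=0; 12 even; l₃=5∈[5,7].
(2·1+1)(2·6+1)(2·5+1) = 429
Δ: 2! 0! 10! / 13! → 1/858
sum: t=1:−1/14400 = -1/14400
3j²(1 6 5; 0 0 0) = Δ·Π!·Σ² = 6/143  (sign +1)
sum: t=2:+1/34560 = 1/34560
3j²(1 6 5; -1 0 1) = Δ·Π!·Σ² = 5/286  (sign +1)
combine: 4πI² = 429·6/143·5/286 = 45/143
take √, sign +1: I = 0.15824621

0.158246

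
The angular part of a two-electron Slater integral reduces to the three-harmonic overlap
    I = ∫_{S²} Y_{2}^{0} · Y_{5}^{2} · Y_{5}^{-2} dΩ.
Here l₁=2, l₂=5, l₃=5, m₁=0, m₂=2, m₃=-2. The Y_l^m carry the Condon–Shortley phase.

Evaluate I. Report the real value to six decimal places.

m-sum 0 ✓  L=12 even ✓  3≤5≤7 ✓
Π(2lᵢ+1) = 5×11×11 = 605
triangle coeff Δ(2,5,5) = 1/38610
Σ_t [0,2]: t=0:+1/2880 t=1:−1/576 t=2:+1/2880 = -1/960
(3j)²=10/429 [(2 5 5; 0 0 0)], sign=+1
Σ_t [0,2]: t=0:+1/20160 t=1:−1/1440 t=2:+1/2880 = -1/3360
(3j)²=6/715 [(2 5 5; 0 2 -2)], sign=+1
⇒ 4πI² = 20/169
I = (+1)√(20/169/(4π)) = 0.09704356

0.097044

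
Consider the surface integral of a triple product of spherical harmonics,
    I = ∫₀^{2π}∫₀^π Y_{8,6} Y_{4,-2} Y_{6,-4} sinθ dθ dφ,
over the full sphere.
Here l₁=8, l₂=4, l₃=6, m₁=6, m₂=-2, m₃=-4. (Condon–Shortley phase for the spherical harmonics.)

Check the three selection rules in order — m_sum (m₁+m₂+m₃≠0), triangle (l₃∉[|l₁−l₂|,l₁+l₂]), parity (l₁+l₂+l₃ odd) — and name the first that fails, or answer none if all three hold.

none

Σmᵢ = 0  ✓
l₃∈[|l₁−l₂|,l₁+l₂]=[4,12], have l₃=6  ✓
Σlᵢ = 18 ⇒ even  ✓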